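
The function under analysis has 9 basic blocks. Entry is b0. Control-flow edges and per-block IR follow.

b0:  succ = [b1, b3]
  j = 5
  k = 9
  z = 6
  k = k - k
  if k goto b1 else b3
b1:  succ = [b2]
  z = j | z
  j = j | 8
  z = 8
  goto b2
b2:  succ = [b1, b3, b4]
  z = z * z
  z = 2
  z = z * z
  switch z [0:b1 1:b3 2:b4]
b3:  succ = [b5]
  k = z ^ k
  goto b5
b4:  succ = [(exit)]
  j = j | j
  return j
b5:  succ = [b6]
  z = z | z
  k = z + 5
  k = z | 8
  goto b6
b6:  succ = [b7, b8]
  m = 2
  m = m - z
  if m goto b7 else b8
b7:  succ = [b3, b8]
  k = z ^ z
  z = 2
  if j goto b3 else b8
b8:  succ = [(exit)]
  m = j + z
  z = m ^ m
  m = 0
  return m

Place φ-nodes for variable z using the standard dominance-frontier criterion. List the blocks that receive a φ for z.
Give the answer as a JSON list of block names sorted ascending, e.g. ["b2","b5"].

Answer: ["b1", "b3", "b8"]

Analysis:
idom tree: b1←b0 b2←b1 b3←b0 b4←b2 b5←b3 b6←b5 b7←b6 b8←b6
Dom∩ at merges:
  b1: preds {b0,b2}: {b0} ∩ {b0,b1,b2} = {b0}; idom=b0
  b3: preds {b0,b2,b7}: {b0} ∩ {b0,b1,b2} ∩ {b0,b3,b5,b6,b7} = {b0}; idom=b0
  b8: preds {b6,b7}: {b0,b3,b5,b6} ∩ {b0,b3,b5,b6,b7} = {b0,b3,b5,b6}; idom=b6

DF derivation:
  join b1 pred b0: · stop@b0
  join b1 pred b2: b2→b1 stop@b0
  join b3 pred b0: · stop@b0
  join b3 pred b2: b2→b1 stop@b0
  join b3 pred b7: b7→b6→b5→b3 stop@b0
  join b8 pred b6: · stop@b6
  join b8 pred b7: b7 stop@b6
  DF(b0)=∅
  DF(b1)={b1,b3}
  DF(b2)={b1,b3}
  DF(b3)={b3}
  DF(b4)=∅
  DF(b5)={b3}
  DF(b6)={b3}
  DF(b7)={b3,b8}
  DF(b8)=∅

φ for z: defs {b0,b1,b2,b5,b7,b8}
  DF⁺ = {b1,b3,b8}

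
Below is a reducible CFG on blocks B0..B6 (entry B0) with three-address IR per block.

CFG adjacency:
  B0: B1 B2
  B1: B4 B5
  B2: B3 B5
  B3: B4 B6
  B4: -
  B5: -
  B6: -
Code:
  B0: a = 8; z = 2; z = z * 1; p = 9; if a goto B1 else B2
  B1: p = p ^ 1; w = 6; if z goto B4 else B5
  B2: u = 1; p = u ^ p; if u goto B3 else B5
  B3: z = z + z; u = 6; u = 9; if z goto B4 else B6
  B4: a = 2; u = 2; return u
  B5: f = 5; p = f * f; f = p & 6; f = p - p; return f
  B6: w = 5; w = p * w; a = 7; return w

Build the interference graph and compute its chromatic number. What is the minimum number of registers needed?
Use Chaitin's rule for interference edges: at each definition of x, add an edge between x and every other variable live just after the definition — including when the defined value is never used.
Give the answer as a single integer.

Per-block:
  B0 def {a,p,z} use ∅
  B1 def {p,w} use {p,z}
  B2 def {p,u} use {p}
  B3 def {u,z} use {z}
  B4 def {a,u} use ∅
  B5 def {f,p} use ∅
  B6 def {a,w} use {p}

Live sets:
  live B0: ∅→{p,z}
  live B1: {p,z}→∅
  live B2: {p,z}→{p,z}
  live B3: {p,z}→{p}
  live B4: ∅→∅
  live B5: ∅→∅
  live B6: {p}→∅

Interfere edges:
  a — {p,w,z}
  f — {p}
  p — {a,f,u,w,z}
  u — {p,z}
  w — {a,p,z}
  z — {a,p,u,w}

Registers:
  lower bound: {a,p,w,z} mutually conflict ⇒ χ ≥ 4
  assign a→c2 f→c1 p→c0 u→c2 w→c3 z→c1 — no edge inside a register ⇒ χ ≤ 4
  χ = 4

Answer: 4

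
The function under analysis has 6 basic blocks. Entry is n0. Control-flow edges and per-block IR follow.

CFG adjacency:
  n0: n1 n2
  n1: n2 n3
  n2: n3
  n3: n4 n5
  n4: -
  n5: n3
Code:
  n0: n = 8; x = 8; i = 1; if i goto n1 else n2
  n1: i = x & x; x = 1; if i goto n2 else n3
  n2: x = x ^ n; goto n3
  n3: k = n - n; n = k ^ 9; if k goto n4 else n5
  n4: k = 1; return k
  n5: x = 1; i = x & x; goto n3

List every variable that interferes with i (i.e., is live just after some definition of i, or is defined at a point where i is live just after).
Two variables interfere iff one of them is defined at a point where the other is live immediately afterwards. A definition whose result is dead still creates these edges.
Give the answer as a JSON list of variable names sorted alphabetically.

Per-block:
  n0: def={i,n,x} ue=∅
  n1: def={i,x} ue={x}
  n2: def={x} ue={n,x}
  n3: def={k,n} ue={n}
  n4: def={k} ue=∅
  n5: def={i,x} ue=∅

Liveness:
  n0: in=∅ out={n,x}
  n1: in={n,x} out={n,x}
  n2: in={n,x} out={n}
  n3: in={n} out={n}
  n4: in=∅ out=∅
  n5: in={n} out={n}

Interference:
  i↔{n,x}
  k↔{n}
  n↔{i,k,x}
  x↔{i,n}

N(i) = ["n", "x"]

Answer: ["n", "x"]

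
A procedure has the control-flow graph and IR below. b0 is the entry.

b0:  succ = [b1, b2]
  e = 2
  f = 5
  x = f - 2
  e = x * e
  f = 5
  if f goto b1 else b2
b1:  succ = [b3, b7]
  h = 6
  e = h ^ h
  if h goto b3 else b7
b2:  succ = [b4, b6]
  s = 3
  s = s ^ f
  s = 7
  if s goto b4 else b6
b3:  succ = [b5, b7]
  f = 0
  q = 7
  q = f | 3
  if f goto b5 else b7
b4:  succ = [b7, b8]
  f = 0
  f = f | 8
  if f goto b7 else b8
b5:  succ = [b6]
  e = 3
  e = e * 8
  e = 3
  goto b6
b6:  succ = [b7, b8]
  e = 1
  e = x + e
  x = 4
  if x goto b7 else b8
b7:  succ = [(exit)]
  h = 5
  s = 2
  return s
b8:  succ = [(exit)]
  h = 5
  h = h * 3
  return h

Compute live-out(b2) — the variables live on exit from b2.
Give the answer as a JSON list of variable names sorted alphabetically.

Answer: ["x"]

Analysis:
Per-block:
  b0 def {e,f,x} use ∅
  b1 def {e,h} use ∅
  b2 def {s} use {f}
  b3 def {f,q} use ∅
  b4 def {f} use ∅
  b5 def {e} use ∅
  b6 def {e,x} use {x}
  b7 def {h,s} use ∅
  b8 def {h} use ∅

Backward fixpoint:
  b0 li=∅ lo={f,x}
  b1 li={x} lo={x}
  b2 li={f,x} lo={x}
  b3 li={x} lo={x}
  b4 li=∅ lo=∅
  b5 li={x} lo={x}
  b6 li={x} lo=∅
  b7 li=∅ lo=∅
  b8 li=∅ lo=∅

live-out(b2) = ["x"]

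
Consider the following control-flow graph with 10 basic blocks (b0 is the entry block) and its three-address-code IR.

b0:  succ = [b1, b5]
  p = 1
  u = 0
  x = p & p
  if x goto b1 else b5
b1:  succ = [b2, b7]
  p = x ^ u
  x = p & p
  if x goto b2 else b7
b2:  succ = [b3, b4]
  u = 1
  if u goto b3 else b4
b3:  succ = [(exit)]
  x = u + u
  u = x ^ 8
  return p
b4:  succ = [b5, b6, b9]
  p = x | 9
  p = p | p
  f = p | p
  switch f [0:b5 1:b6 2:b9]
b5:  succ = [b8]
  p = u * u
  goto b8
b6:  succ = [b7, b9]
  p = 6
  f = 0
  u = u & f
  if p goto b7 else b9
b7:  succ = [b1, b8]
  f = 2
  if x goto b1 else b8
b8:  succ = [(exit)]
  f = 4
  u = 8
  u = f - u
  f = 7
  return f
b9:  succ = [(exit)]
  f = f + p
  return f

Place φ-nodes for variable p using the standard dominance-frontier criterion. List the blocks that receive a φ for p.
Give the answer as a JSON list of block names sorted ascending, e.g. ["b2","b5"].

Answer: ["b1", "b5", "b7", "b8", "b9"]

Analysis:
idom tree: b1←b0 b2←b1 b3←b2 b4←b2 b5←b0 b6←b4 b7←b1 b8←b0 b9←b4
Dom at joins:
  b1: preds {b0,b7}: {b0} ∩ {b0,b1,b7} = {b0}; idom=b0
  b5: preds {b0,b4}: {b0} ∩ {b0,b1,b2,b4} = {b0}; idom=b0
  b7: preds {b1,b6}: {b0,b1} ∩ {b0,b1,b2,b4,b6} = {b0,b1}; idom=b1
  b8: preds {b5,b7}: {b0,b5} ∩ {b0,b1,b7} = {b0}; idom=b0
  b9: preds {b4,b6}: {b0,b1,b2,b4} ∩ {b0,b1,b2,b4,b6} = {b0,b1,b2,b4}; idom=b4

DF walk-up:
  b1←b0: walk · to b0
  b1←b7: walk b7→b1 to b0
  b5←b0: walk · to b0
  b5←b4: walk b4→b2→b1 to b0
  b7←b1: walk · to b1
  b7←b6: walk b6→b4→b2 to b1
  b8←b5: walk b5 to b0
  b8←b7: walk b7→b1 to b0
  b9←b4: walk · to b4
  b9←b6: walk b6 to b4
  DF(b0)=∅
  DF(b1)={b1,b5,b8}
  DF(b2)={b5,b7}
  DF(b3)=∅
  DF(b4)={b5,b7}
  DF(b5)={b8}
  DF(b6)={b7,b9}
  DF(b7)={b1,b8}
  DF(b8)=∅
  DF(b9)=∅

φ for p: defs {b0,b1,b4,b5,b6}
  DF⁺ = {b1,b5,b7,b8,b9}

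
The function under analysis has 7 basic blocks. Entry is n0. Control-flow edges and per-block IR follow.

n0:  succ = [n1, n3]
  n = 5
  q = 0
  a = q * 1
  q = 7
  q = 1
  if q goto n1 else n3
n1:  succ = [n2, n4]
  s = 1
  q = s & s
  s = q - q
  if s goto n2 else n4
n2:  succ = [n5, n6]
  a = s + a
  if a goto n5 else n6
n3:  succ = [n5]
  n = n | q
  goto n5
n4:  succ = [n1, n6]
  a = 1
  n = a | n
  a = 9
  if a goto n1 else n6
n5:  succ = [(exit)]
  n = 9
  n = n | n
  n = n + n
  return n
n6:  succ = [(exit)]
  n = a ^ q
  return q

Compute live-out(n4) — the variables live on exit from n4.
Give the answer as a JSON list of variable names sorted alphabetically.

Answer: ["a", "n", "q"]

Working:
Per-block:
  n0: def={a,n,q} ue=∅
  n1: def={q,s} ue=∅
  n2: def={a} ue={a,s}
  n3: def={n} ue={n,q}
  n4: def={a,n} ue={n}
  n5: def={n} ue=∅
  n6: def={n} ue={a,q}

Liveness:
  n0: in=∅ out={a,n,q}
  n1: in={a,n} out={a,n,q,s}
  n2: in={a,q,s} out={a,q}
  n3: in={n,q} out=∅
  n4: in={n,q} out={a,n,q}
  n5: in=∅ out=∅
  n6: in={a,q} out=∅

live-out(n4) = ["a", "n", "q"]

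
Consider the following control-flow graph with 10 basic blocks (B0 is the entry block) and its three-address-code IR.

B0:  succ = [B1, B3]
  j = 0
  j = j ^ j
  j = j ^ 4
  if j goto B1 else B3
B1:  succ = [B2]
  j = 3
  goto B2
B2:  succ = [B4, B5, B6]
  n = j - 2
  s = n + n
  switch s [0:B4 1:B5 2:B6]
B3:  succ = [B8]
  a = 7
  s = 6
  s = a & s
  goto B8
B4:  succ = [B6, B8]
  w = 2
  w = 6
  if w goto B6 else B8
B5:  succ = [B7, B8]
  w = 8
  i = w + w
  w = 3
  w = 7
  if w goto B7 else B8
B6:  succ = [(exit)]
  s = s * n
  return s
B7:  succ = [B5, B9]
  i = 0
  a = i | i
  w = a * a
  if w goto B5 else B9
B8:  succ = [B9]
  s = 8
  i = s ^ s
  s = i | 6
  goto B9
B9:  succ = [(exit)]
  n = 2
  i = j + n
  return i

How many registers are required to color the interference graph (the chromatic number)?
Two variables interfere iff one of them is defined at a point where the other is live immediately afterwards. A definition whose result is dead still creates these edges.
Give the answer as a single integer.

Answer: 4

Working:
Block summaries:
  B0 def {j} use ∅
  B1 def {j} use ∅
  B2 def {n,s} use {j}
  B3 def {a,s} use ∅
  B4 def {w} use ∅
  B5 def {i,w} use ∅
  B6 def {s} use {n,s}
  B7 def {a,i,w} use ∅
  B8 def {i,s} use ∅
  B9 def {i,n} use {j}

Backward fixpoint:
  live B0: ∅→{j}
  live B1: ∅→{j}
  live B2: {j}→{j,n,s}
  live B3: {j}→{j}
  live B4: {j,n,s}→{j,n,s}
  live B5: {j}→{j}
  live B6: {n,s}→∅
  live B7: {j}→{j}
  live B8: {j}→{j}
  live B9: {j}→∅

Conflict graph:
  a: {j,s}
  i: {j}
  j: {a,i,n,s,w}
  n: {j,s,w}
  s: {a,j,n,w}
  w: {j,n,s}

Chromatic number:
  lower bound: {j,n,s,w} mutually conflict ⇒ χ ≥ 4
  assign a→c2 i→c1 j→c0 n→c2 s→c1 w→c3 — no edge inside a register ⇒ χ ≤ 4
  χ = 4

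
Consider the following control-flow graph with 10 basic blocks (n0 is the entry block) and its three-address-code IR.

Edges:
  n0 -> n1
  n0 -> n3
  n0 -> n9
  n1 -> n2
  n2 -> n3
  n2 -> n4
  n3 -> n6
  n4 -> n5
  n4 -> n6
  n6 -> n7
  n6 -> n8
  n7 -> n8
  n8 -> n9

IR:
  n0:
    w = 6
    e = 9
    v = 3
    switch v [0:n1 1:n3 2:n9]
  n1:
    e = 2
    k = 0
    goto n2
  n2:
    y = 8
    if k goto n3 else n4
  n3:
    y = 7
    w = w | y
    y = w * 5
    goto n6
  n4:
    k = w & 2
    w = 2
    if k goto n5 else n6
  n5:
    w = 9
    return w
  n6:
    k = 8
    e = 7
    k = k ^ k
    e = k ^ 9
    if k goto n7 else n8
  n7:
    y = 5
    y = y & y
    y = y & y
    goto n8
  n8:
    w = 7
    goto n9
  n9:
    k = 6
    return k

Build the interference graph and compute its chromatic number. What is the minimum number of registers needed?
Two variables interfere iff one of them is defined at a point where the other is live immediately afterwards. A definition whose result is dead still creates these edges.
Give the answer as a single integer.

Answer: 3

Analysis:
def/use:
  n0: {e,v,w} / ∅
  n1: {e,k} / ∅
  n2: {y} / {k}
  n3: {w,y} / {w}
  n4: {k,w} / {w}
  n5: {w} / ∅
  n6: {e,k} / ∅
  n7: {y} / ∅
  n8: {w} / ∅
  n9: {k} / ∅

Live sets:
  n0: in=∅ out={w}
  n1: in={w} out={k,w}
  n2: in={k,w} out={w}
  n3: in={w} out=∅
  n4: in={w} out=∅
  n5: in=∅ out=∅
  n6: in=∅ out=∅
  n7: in=∅ out=∅
  n8: in=∅ out=∅
  n9: in=∅ out=∅

Conflict graph:
  e: {k,w}
  k: {e,w,y}
  v: {w}
  w: {e,k,v,y}
  y: {k,w}

Chromatic number:
  clique {e,k,w} ⇒ need ≥ 3
  assign e→R2 k→R1 v→R1 w→R0 y→R2 — no edge inside a register ⇒ χ ≤ 3
  χ = 3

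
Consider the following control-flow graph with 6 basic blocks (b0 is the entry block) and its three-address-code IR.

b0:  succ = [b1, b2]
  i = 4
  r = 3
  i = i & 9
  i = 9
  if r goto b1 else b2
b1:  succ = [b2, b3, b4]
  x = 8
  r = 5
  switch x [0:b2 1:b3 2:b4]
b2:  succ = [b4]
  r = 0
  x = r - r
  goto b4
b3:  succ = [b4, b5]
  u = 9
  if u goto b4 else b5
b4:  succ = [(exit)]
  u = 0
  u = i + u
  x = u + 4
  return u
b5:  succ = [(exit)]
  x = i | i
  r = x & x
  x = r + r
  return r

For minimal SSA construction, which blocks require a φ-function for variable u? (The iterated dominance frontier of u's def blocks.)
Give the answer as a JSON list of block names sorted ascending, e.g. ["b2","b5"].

Answer: ["b4"]

Analysis:
idom tree: b1←b0 b2←b0 b3←b1 b4←b0 b5←b3
Dom∩ at merges:
  b2: preds {b0,b1}: {b0} ∩ {b0,b1} = {b0}; idom=b0
  b4: preds {b1,b2,b3}: {b0,b1} ∩ {b0,b2} ∩ {b0,b1,b3} = {b0}; idom=b0

Frontier:
  join b2 pred b0: · stop@b0
  join b2 pred b1: b1 stop@b0
  join b4 pred b1: b1 stop@b0
  join b4 pred b2: b2 stop@b0
  join b4 pred b3: b3→b1 stop@b0
  b0: DF=∅
  b1: DF={b2,b4}
  b2: DF={b4}
  b3: DF={b4}
  b4: DF=∅
  b5: DF=∅

φ for u: defs {b3,b4}
  DF⁺ = {b4}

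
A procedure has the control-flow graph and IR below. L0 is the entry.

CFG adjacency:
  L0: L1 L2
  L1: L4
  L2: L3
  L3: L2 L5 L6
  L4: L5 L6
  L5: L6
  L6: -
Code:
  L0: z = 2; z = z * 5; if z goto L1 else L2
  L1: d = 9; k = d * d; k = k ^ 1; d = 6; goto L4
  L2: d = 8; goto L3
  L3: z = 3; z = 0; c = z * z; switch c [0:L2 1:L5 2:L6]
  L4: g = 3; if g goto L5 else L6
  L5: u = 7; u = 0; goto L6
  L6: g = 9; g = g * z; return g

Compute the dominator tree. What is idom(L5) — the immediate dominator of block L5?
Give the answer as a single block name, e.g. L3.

Answer: L0

Working:
idom tree: L1←L0 L2←L0 L3←L2 L4←L1 L5←L0 L6←L0
Dom∩ at merges:
  L2: preds {L0,L3}: {L0} ∩ {L0,L2,L3} = {L0}; idom=L0
  L5: preds {L3,L4}: {L0,L2,L3} ∩ {L0,L1,L4} = {L0}; idom=L0
  L6: preds {L3,L4,L5}: {L0,L2,L3} ∩ {L0,L1,L4} ∩ {L0,L5} = {L0}; idom=L0

idom(L5) = L0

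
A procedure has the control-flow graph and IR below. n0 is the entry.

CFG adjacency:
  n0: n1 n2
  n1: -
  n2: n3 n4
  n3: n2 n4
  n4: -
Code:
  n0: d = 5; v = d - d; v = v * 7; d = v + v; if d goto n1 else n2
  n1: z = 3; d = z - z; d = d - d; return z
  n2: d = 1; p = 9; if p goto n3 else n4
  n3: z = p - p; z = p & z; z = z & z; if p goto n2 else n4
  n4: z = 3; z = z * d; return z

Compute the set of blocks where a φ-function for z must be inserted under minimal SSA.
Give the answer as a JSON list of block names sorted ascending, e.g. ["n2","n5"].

idom tree: n1←n0 n2←n0 n3←n2 n4←n2
Join-block Dom:
  n2: preds {n0,n3}: {n0} ∩ {n0,n2,n3} = {n0}; idom=n0
  n4: preds {n2,n3}: {n0,n2} ∩ {n0,n2,n3} = {n0,n2}; idom=n2

DF derivation:
  join n2 pred n0: · stop@n0
  join n2 pred n3: n3→n2 stop@n0
  join n4 pred n2: · stop@n2
  join n4 pred n3: n3 stop@n2
  n0: DF=∅
  n1: DF=∅
  n2: DF={n2}
  n3: DF={n2,n4}
  n4: DF=∅

φ for z: defs {n1,n3,n4}
  DF⁺ = {n2,n4}

Answer: ["n2", "n4"]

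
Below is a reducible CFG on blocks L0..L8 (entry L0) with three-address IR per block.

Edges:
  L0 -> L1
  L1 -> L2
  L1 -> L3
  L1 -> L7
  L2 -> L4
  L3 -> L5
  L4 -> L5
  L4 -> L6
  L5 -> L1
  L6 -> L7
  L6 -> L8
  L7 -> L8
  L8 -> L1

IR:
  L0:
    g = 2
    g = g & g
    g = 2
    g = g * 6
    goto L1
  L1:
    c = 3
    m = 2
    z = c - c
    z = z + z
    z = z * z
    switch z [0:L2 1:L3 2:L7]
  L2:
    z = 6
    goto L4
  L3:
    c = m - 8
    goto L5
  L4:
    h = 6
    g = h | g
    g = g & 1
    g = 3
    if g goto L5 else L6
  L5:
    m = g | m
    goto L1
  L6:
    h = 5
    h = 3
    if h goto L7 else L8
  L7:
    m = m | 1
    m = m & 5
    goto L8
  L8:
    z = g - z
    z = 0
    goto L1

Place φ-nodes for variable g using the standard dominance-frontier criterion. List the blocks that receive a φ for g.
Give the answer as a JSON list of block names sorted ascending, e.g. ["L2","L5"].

idom tree: L1←L0 L2←L1 L3←L1 L4←L2 L5←L1 L6←L4 L7←L1 L8←L1
Dom at joins:
  L1: preds {L0,L5,L8}: {L0} ∩ {L0,L1,L5} ∩ {L0,L1,L8} = {L0}; idom=L0
  L5: preds {L3,L4}: {L0,L1,L3} ∩ {L0,L1,L2,L4} = {L0,L1}; idom=L1
  L7: preds {L1,L6}: {L0,L1} ∩ {L0,L1,L2,L4,L6} = {L0,L1}; idom=L1
  L8: preds {L6,L7}: {L0,L1,L2,L4,L6} ∩ {L0,L1,L7} = {L0,L1}; idom=L1

DF walk-up:
  L1←L0: walk · to L0
  L1←L5: walk L5→L1 to L0
  L1←L8: walk L8→L1 to L0
  L5←L3: walk L3 to L1
  L5←L4: walk L4→L2 to L1
  L7←L1: walk · to L1
  L7←L6: walk L6→L4→L2 to L1
  L8←L6: walk L6→L4→L2 to L1
  L8←L7: walk L7 to L1
  DF(L0)=∅
  DF(L1)={L1}
  DF(L2)={L5,L7,L8}
  DF(L3)={L5}
  DF(L4)={L5,L7,L8}
  DF(L5)={L1}
  DF(L6)={L7,L8}
  DF(L7)={L8}
  DF(L8)={L1}

φ for g: defs {L0,L4}
  DF⁺ = {L1,L5,L7,L8}

Answer: ["L1", "L5", "L7", "L8"]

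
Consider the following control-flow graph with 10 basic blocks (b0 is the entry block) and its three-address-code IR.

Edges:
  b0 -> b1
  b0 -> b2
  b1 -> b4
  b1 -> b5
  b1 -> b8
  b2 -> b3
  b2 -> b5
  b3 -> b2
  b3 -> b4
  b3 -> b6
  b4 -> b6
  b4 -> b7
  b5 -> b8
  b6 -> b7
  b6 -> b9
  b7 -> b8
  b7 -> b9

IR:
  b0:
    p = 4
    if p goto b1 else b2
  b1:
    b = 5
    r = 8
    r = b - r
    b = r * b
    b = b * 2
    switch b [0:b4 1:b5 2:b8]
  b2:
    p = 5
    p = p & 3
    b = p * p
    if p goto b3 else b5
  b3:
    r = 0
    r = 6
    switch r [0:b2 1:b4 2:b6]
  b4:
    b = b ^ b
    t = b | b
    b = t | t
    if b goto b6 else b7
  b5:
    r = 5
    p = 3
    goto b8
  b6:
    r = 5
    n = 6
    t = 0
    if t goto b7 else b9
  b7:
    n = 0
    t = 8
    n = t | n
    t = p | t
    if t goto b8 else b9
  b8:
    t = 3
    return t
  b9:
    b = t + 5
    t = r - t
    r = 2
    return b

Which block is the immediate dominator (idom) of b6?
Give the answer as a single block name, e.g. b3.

Answer: b0

Derivation:
idom tree: b1←b0 b2←b0 b3←b2 b4←b0 b5←b0 b6←b0 b7←b0 b8←b0 b9←b0
Join-block Dom:
  b2: preds {b0,b3}: {b0} ∩ {b0,b2,b3} = {b0}; idom=b0
  b4: preds {b1,b3}: {b0,b1} ∩ {b0,b2,b3} = {b0}; idom=b0
  b5: preds {b1,b2}: {b0,b1} ∩ {b0,b2} = {b0}; idom=b0
  b6: preds {b3,b4}: {b0,b2,b3} ∩ {b0,b4} = {b0}; idom=b0
  b7: preds {b4,b6}: {b0,b4} ∩ {b0,b6} = {b0}; idom=b0
  b8: preds {b1,b5,b7}: {b0,b1} ∩ {b0,b5} ∩ {b0,b7} = {b0}; idom=b0
  b9: preds {b6,b7}: {b0,b6} ∩ {b0,b7} = {b0}; idom=b0

idom(b6) = b0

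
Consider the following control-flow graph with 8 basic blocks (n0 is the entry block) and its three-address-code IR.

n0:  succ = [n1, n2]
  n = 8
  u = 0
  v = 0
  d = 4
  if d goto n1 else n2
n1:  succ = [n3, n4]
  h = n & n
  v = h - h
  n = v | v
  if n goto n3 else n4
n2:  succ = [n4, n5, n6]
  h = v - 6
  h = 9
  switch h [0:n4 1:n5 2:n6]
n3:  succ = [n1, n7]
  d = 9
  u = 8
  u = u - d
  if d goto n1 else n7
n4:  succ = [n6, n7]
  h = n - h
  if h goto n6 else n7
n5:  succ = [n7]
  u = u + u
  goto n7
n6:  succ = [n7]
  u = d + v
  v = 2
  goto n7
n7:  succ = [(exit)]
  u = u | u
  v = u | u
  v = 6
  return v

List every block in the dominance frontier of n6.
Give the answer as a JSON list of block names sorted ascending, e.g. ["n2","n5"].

idom tree: n1←n0 n2←n0 n3←n1 n4←n0 n5←n2 n6←n0 n7←n0
Dom∩ at merges:
  n1: preds {n0,n3}: {n0} ∩ {n0,n1,n3} = {n0}; idom=n0
  n4: preds {n1,n2}: {n0,n1} ∩ {n0,n2} = {n0}; idom=n0
  n6: preds {n2,n4}: {n0,n2} ∩ {n0,n4} = {n0}; idom=n0
  n7: preds {n3,n4,n5,n6}: {n0,n1,n3} ∩ {n0,n4} ∩ {n0,n2,n5} ∩ {n0,n6} = {n0}; idom=n0

Frontier:
  n1←n0: walk · to n0
  n1←n3: walk n3→n1 to n0
  n4←n1: walk n1 to n0
  n4←n2: walk n2 to n0
  n6←n2: walk n2 to n0
  n6←n4: walk n4 to n0
  n7←n3: walk n3→n1 to n0
  n7←n4: walk n4 to n0
  n7←n5: walk n5→n2 to n0
  n7←n6: walk n6 to n0
  n0 → ∅
  n1 → {n1,n4,n7}
  n2 → {n4,n6,n7}
  n3 → {n1,n7}
  n4 → {n6,n7}
  n5 → {n7}
  n6 → {n7}
  n7 → ∅

DF(n6) = ["n7"]

Answer: ["n7"]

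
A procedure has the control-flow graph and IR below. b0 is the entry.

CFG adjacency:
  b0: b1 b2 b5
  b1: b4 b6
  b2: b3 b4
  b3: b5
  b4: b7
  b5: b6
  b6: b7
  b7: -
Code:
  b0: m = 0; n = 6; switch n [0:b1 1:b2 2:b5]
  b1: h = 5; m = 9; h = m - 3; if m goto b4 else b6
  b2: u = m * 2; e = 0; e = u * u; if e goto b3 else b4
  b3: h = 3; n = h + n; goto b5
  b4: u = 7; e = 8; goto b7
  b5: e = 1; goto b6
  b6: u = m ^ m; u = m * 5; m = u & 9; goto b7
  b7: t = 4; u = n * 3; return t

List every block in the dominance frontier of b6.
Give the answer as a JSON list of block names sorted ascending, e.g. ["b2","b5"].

Answer: ["b7"]

Derivation:
idom tree: b1←b0 b2←b0 b3←b2 b4←b0 b5←b0 b6←b0 b7←b0
Dom∩ at merges:
  b4: preds {b1,b2}: {b0,b1} ∩ {b0,b2} = {b0}; idom=b0
  b5: preds {b0,b3}: {b0} ∩ {b0,b2,b3} = {b0}; idom=b0
  b6: preds {b1,b5}: {b0,b1} ∩ {b0,b5} = {b0}; idom=b0
  b7: preds {b4,b6}: {b0,b4} ∩ {b0,b6} = {b0}; idom=b0

DF derivation:
  join b4 pred b1: b1 stop@b0
  join b4 pred b2: b2 stop@b0
  join b5 pred b0: · stop@b0
  join b5 pred b3: b3→b2 stop@b0
  join b6 pred b1: b1 stop@b0
  join b6 pred b5: b5 stop@b0
  join b7 pred b4: b4 stop@b0
  join b7 pred b6: b6 stop@b0
  b0 → ∅
  b1 → {b4,b6}
  b2 → {b4,b5}
  b3 → {b5}
  b4 → {b7}
  b5 → {b6}
  b6 → {b7}
  b7 → ∅

DF(b6) = ["b7"]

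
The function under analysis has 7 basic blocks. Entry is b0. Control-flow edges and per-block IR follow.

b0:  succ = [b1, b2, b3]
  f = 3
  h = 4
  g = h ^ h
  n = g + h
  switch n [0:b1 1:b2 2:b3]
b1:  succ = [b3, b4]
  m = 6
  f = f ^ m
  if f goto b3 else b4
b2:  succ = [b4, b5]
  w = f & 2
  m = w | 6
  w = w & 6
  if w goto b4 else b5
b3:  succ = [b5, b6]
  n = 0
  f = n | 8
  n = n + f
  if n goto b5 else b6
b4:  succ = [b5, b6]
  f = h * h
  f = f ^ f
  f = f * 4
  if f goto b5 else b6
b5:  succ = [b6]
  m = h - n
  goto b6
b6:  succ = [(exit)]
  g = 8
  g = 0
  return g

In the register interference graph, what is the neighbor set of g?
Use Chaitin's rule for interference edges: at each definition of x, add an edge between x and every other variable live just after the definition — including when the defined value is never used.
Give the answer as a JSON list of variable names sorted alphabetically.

Answer: ["f", "h"]

Analysis:
Block summaries:
  b0: {f,g,h,n} / ∅
  b1: {f,m} / {f}
  b2: {m,w} / {f}
  b3: {f,n} / ∅
  b4: {f} / {h}
  b5: {m} / {h,n}
  b6: {g} / ∅

Liveness:
  live b0: ∅→{f,h,n}
  live b1: {f,h,n}→{h,n}
  live b2: {f,h,n}→{h,n}
  live b3: {h}→{h,n}
  live b4: {h,n}→{h,n}
  live b5: {h,n}→∅
  live b6: ∅→∅

Interference:
  f — {g,h,m,n}
  g — {f,h}
  h — {f,g,m,n,w}
  m — {f,h,n,w}
  n — {f,h,m,w}
  w — {h,m,n}

N(g) = ["f", "h"]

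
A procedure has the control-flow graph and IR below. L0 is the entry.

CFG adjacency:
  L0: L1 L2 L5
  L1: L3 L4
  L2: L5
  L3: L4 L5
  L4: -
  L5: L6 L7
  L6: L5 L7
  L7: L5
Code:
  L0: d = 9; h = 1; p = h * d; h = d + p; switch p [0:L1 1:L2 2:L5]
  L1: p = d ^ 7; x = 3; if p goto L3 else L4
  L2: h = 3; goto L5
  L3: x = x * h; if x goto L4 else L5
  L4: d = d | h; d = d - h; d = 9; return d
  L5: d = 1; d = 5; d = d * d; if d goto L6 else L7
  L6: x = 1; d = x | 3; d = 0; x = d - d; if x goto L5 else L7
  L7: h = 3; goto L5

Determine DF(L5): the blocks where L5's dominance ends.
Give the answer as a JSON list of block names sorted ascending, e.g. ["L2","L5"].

Answer: ["L5"]

Working:
idom tree: L1←L0 L2←L0 L3←L1 L4←L1 L5←L0 L6←L5 L7←L5
Join-block Dom:
  L4: preds {L1,L3}: {L0,L1} ∩ {L0,L1,L3} = {L0,L1}; idom=L1
  L5: preds {L0,L2,L3,L6,L7}: {L0} ∩ {L0,L2} ∩ {L0,L1,L3} ∩ {L0,L5,L6} ∩ {L0,L5,L7} = {L0}; idom=L0
  L7: preds {L5,L6}: {L0,L5} ∩ {L0,L5,L6} = {L0,L5}; idom=L5

DF derivation:
  join L4 pred L1: · stop@L1
  join L4 pred L3: L3 stop@L1
  join L5 pred L0: · stop@L0
  join L5 pred L2: L2 stop@L0
  join L5 pred L3: L3→L1 stop@L0
  join L5 pred L6: L6→L5 stop@L0
  join L5 pred L7: L7→L5 stop@L0
  join L7 pred L5: · stop@L5
  join L7 pred L6: L6 stop@L5
  DF(L0)=∅
  DF(L1)={L5}
  DF(L2)={L5}
  DF(L3)={L4,L5}
  DF(L4)=∅
  DF(L5)={L5}
  DF(L6)={L5,L7}
  DF(L7)={L5}

DF(L5) = ["L5"]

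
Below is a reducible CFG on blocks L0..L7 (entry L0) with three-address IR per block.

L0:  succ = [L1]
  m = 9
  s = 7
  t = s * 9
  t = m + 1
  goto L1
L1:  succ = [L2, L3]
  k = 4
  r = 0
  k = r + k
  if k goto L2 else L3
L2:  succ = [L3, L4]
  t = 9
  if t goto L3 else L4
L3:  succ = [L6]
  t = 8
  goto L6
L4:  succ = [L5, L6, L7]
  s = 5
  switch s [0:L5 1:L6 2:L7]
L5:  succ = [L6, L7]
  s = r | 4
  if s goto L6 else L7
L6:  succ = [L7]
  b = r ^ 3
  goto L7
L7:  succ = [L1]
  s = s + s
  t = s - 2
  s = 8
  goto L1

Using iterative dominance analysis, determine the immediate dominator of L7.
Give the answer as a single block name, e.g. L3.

idom tree: L1←L0 L2←L1 L3←L1 L4←L2 L5←L4 L6←L1 L7←L1
Join-block Dom:
  L1: preds {L0,L7}: {L0} ∩ {L0,L1,L7} = {L0}; idom=L0
  L3: preds {L1,L2}: {L0,L1} ∩ {L0,L1,L2} = {L0,L1}; idom=L1
  L6: preds {L3,L4,L5}: {L0,L1,L3} ∩ {L0,L1,L2,L4} ∩ {L0,L1,L2,L4,L5} = {L0,L1}; idom=L1
  L7: preds {L4,L5,L6}: {L0,L1,L2,L4} ∩ {L0,L1,L2,L4,L5} ∩ {L0,L1,L6} = {L0,L1}; idom=L1

idom(L7) = L1

Answer: L1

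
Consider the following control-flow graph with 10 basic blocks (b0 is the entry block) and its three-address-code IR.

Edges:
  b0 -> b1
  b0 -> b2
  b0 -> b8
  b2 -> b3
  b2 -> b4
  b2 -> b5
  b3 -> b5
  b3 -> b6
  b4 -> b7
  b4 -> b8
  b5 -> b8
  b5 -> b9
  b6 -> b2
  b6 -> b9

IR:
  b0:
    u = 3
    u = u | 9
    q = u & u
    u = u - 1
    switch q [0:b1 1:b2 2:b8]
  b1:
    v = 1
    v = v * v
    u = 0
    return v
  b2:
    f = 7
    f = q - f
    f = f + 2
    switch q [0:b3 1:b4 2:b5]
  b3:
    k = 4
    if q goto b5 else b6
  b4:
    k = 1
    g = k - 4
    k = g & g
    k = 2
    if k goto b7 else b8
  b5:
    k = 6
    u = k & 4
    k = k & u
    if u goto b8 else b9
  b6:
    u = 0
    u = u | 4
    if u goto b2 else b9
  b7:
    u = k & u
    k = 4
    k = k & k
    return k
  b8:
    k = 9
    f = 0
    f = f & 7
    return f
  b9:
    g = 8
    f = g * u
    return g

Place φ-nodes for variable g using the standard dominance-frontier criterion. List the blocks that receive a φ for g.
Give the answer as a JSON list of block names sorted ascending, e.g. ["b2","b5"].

Answer: ["b8"]

Derivation:
idom tree: b1←b0 b2←b0 b3←b2 b4←b2 b5←b2 b6←b3 b7←b4 b8←b0 b9←b2
Dom at joins:
  b2: preds {b0,b6}: {b0} ∩ {b0,b2,b3,b6} = {b0}; idom=b0
  b5: preds {b2,b3}: {b0,b2} ∩ {b0,b2,b3} = {b0,b2}; idom=b2
  b8: preds {b0,b4,b5}: {b0} ∩ {b0,b2,b4} ∩ {b0,b2,b5} = {b0}; idom=b0
  b9: preds {b5,b6}: {b0,b2,b5} ∩ {b0,b2,b3,b6} = {b0,b2}; idom=b2

Frontier:
  join b2 pred b0: · stop@b0
  join b2 pred b6: b6→b3→b2 stop@b0
  join b5 pred b2: · stop@b2
  join b5 pred b3: b3 stop@b2
  join b8 pred b0: · stop@b0
  join b8 pred b4: b4→b2 stop@b0
  join b8 pred b5: b5→b2 stop@b0
  join b9 pred b5: b5 stop@b2
  join b9 pred b6: b6→b3 stop@b2
  b0 → ∅
  b1 → ∅
  b2 → {b2,b8}
  b3 → {b2,b5,b9}
  b4 → {b8}
  b5 → {b8,b9}
  b6 → {b2,b9}
  b7 → ∅
  b8 → ∅
  b9 → ∅

φ for g: defs {b4,b9}
  DF⁺ = {b8}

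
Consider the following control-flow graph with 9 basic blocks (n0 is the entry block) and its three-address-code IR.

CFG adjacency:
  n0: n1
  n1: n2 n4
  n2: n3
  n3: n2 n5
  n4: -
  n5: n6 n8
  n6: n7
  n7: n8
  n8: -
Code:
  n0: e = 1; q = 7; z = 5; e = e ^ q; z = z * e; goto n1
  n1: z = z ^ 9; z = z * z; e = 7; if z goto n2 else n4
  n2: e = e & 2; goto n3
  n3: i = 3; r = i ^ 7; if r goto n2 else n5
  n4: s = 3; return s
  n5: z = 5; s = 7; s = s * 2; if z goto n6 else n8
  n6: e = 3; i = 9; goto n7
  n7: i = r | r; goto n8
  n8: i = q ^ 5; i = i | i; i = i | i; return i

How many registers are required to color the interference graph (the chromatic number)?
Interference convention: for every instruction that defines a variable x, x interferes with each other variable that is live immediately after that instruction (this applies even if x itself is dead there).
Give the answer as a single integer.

Answer: 4

Working:
Per-block:
  n0 def {e,q,z} use ∅
  n1 def {e,z} use {z}
  n2 def {e} use {e}
  n3 def {i,r} use ∅
  n4 def {s} use ∅
  n5 def {s,z} use ∅
  n6 def {e,i} use ∅
  n7 def {i} use {r}
  n8 def {i} use {q}

Live sets:
  live n0: ∅→{q,z}
  live n1: {q,z}→{e,q}
  live n2: {e,q}→{e,q}
  live n3: {e,q}→{e,q,r}
  live n4: ∅→∅
  live n5: {q,r}→{q,r}
  live n6: {q,r}→{q,r}
  live n7: {q,r}→{q}
  live n8: {q}→∅

Interfere edges:
  e: {i,q,r,z}
  i: {e,q,r}
  q: {e,i,r,s,z}
  r: {e,i,q,s,z}
  s: {q,r,z}
  z: {e,q,r,s}

Chromatic number:
  clique {e,i,q,r} ⇒ need ≥ 4
  assign e→c2 i→c3 q→c0 r→c1 s→c2 z→c3 — no edge inside a register ⇒ χ ≤ 4
  χ = 4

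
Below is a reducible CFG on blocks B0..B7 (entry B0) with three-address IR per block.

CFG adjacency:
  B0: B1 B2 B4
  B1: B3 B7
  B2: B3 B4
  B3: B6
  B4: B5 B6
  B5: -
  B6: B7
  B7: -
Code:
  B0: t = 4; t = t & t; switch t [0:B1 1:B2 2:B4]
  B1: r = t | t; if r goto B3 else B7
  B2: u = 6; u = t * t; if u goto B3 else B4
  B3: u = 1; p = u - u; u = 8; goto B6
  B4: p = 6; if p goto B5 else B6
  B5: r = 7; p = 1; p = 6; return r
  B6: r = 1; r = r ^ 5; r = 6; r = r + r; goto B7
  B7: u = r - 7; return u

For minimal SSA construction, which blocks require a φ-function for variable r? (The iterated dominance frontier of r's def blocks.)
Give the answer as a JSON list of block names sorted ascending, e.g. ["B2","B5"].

Answer: ["B3", "B6", "B7"]

Working:
idom tree: B1←B0 B2←B0 B3←B0 B4←B0 B5←B4 B6←B0 B7←B0
Join-block Dom:
  B3: preds {B1,B2}: {B0,B1} ∩ {B0,B2} = {B0}; idom=B0
  B4: preds {B0,B2}: {B0} ∩ {B0,B2} = {B0}; idom=B0
  B6: preds {B3,B4}: {B0,B3} ∩ {B0,B4} = {B0}; idom=B0
  B7: preds {B1,B6}: {B0,B1} ∩ {B0,B6} = {B0}; idom=B0

Frontier:
  B3←B1: walk B1 to B0
  B3←B2: walk B2 to B0
  B4←B0: walk · to B0
  B4←B2: walk B2 to B0
  B6←B3: walk B3 to B0
  B6←B4: walk B4 to B0
  B7←B1: walk B1 to B0
  B7←B6: walk B6 to B0
  B0: DF=∅
  B1: DF={B3,B7}
  B2: DF={B3,B4}
  B3: DF={B6}
  B4: DF={B6}
  B5: DF=∅
  B6: DF={B7}
  B7: DF=∅

φ for r: defs {B1,B5,B6}
  DF⁺ = {B3,B6,B7}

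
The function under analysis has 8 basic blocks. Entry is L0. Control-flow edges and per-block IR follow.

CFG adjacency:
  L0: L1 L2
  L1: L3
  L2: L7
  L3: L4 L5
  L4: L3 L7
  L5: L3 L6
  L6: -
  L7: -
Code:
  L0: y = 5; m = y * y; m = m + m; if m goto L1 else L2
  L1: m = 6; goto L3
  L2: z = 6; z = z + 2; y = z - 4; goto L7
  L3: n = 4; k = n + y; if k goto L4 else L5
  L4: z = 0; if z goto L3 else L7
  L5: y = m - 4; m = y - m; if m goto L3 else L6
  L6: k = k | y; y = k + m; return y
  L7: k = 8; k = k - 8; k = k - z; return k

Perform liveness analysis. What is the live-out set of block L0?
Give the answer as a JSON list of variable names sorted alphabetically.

Answer: ["y"]

Working:
Block summaries:
  L0: {m,y} / ∅
  L1: {m} / ∅
  L2: {y,z} / ∅
  L3: {k,n} / {y}
  L4: {z} / ∅
  L5: {m,y} / {m}
  L6: {k,y} / {k,m,y}
  L7: {k} / {z}

Liveness:
  L0 li=∅ lo={y}
  L1 li={y} lo={m,y}
  L2 li=∅ lo={z}
  L3 li={m,y} lo={k,m,y}
  L4 li={m,y} lo={m,y,z}
  L5 li={k,m} lo={k,m,y}
  L6 li={k,m,y} lo=∅
  L7 li={z} lo=∅

live-out(L0) = ["y"]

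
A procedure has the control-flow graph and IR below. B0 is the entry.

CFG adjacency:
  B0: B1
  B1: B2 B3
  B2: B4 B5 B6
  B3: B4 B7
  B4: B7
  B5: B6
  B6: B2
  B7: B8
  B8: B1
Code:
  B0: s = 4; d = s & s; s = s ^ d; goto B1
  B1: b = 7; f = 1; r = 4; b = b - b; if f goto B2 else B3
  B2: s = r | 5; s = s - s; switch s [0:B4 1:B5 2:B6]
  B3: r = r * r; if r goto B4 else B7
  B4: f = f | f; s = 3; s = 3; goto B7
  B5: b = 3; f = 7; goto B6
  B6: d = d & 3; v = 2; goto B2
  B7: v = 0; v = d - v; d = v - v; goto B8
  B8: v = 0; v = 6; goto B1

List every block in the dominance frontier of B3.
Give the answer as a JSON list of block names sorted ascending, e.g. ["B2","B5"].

idom tree: B1←B0 B2←B1 B3←B1 B4←B1 B5←B2 B6←B2 B7←B1 B8←B7
Dom∩ at merges:
  B1: preds {B0,B8}: {B0} ∩ {B0,B1,B7,B8} = {B0}; idom=B0
  B2: preds {B1,B6}: {B0,B1} ∩ {B0,B1,B2,B6} = {B0,B1}; idom=B1
  B4: preds {B2,B3}: {B0,B1,B2} ∩ {B0,B1,B3} = {B0,B1}; idom=B1
  B6: preds {B2,B5}: {B0,B1,B2} ∩ {B0,B1,B2,B5} = {B0,B1,B2}; idom=B2
  B7: preds {B3,B4}: {B0,B1,B3} ∩ {B0,B1,B4} = {B0,B1}; idom=B1

Frontier:
  B1←B0: walk · to B0
  B1←B8: walk B8→B7→B1 to B0
  B2←B1: walk · to B1
  B2←B6: walk B6→B2 to B1
  B4←B2: walk B2 to B1
  B4←B3: walk B3 to B1
  B6←B2: walk · to B2
  B6←B5: walk B5 to B2
  B7←B3: walk B3 to B1
  B7←B4: walk B4 to B1
  B0 → ∅
  B1 → {B1}
  B2 → {B2,B4}
  B3 → {B4,B7}
  B4 → {B7}
  B5 → {B6}
  B6 → {B2}
  B7 → {B1}
  B8 → {B1}

DF(B3) = ["B4", "B7"]

Answer: ["B4", "B7"]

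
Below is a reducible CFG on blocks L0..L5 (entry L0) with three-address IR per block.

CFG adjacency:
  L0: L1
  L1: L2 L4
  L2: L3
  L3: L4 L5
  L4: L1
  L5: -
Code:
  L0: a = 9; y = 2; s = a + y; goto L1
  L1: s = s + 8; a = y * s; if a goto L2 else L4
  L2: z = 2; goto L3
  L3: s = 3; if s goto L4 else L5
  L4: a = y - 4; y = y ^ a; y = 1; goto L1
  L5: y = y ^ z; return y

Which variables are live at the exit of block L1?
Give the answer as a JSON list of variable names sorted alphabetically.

Answer: ["s", "y"]

Derivation:
Per-block:
  L0: def={a,s,y} ue=∅
  L1: def={a,s} ue={s,y}
  L2: def={z} ue=∅
  L3: def={s} ue=∅
  L4: def={a,y} ue={y}
  L5: def={y} ue={y,z}

Backward fixpoint:
  live L0: ∅→{s,y}
  live L1: {s,y}→{s,y}
  live L2: {y}→{y,z}
  live L3: {y,z}→{s,y,z}
  live L4: {s,y}→{s,y}
  live L5: {y,z}→∅

live-out(L1) = ["s", "y"]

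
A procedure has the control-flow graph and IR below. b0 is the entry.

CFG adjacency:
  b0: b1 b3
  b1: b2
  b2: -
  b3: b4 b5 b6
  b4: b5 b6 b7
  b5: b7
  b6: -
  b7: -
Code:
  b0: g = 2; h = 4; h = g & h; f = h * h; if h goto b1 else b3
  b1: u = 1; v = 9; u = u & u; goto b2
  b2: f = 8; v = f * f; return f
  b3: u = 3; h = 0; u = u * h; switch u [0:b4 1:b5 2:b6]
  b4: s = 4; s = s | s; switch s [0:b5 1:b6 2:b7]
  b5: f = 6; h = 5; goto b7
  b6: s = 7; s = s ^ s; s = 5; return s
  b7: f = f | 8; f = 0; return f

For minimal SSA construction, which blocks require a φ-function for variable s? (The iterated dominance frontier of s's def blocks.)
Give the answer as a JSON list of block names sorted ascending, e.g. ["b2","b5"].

Answer: ["b5", "b6", "b7"]

Derivation:
idom tree: b1←b0 b2←b1 b3←b0 b4←b3 b5←b3 b6←b3 b7←b3
Join-block Dom:
  b5: preds {b3,b4}: {b0,b3} ∩ {b0,b3,b4} = {b0,b3}; idom=b3
  b6: preds {b3,b4}: {b0,b3} ∩ {b0,b3,b4} = {b0,b3}; idom=b3
  b7: preds {b4,b5}: {b0,b3,b4} ∩ {b0,b3,b5} = {b0,b3}; idom=b3

DF walk-up:
  join b5 pred b3: · stop@b3
  join b5 pred b4: b4 stop@b3
  join b6 pred b3: · stop@b3
  join b6 pred b4: b4 stop@b3
  join b7 pred b4: b4 stop@b3
  join b7 pred b5: b5 stop@b3
  DF(b0)=∅
  DF(b1)=∅
  DF(b2)=∅
  DF(b3)=∅
  DF(b4)={b5,b6,b7}
  DF(b5)={b7}
  DF(b6)=∅
  DF(b7)=∅

φ for s: defs {b4,b6}
  DF⁺ = {b5,b6,b7}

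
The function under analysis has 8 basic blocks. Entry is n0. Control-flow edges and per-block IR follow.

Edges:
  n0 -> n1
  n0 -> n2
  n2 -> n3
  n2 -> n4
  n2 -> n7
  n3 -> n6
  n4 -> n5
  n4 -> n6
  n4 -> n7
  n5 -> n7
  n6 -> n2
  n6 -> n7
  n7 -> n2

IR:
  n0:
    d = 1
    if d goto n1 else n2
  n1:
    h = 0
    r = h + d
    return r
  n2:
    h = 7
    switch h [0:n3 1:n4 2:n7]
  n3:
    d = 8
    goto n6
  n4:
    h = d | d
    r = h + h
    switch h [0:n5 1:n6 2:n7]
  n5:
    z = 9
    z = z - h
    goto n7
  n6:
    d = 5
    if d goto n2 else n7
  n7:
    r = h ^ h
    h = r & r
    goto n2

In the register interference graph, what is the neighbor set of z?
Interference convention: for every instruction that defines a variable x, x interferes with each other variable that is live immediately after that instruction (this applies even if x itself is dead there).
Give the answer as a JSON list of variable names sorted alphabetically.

Answer: ["d", "h"]

Derivation:
Per-block:
  n0: {d} / ∅
  n1: {h,r} / {d}
  n2: {h} / ∅
  n3: {d} / ∅
  n4: {h,r} / {d}
  n5: {z} / {h}
  n6: {d} / ∅
  n7: {h,r} / {h}

Liveness:
  live n0: ∅→{d}
  live n1: {d}→∅
  live n2: {d}→{d,h}
  live n3: {h}→{h}
  live n4: {d}→{d,h}
  live n5: {d,h}→{d,h}
  live n6: {h}→{d,h}
  live n7: {d,h}→{d}

Conflict graph:
  d: {h,r,z}
  h: {d,r,z}
  r: {d,h}
  z: {d,h}

N(z) = ["d", "h"]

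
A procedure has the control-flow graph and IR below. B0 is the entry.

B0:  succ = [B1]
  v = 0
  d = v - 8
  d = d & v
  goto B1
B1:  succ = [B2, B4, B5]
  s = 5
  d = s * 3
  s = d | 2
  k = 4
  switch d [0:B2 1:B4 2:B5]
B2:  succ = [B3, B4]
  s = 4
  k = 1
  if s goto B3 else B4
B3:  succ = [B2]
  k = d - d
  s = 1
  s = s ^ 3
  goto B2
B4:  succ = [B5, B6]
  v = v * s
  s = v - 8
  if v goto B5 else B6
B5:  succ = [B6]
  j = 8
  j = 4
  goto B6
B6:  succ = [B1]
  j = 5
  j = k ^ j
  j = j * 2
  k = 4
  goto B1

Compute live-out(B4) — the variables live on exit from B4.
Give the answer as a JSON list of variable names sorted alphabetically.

Answer: ["k", "v"]

Working:
Block summaries:
  B0: {d,v} / ∅
  B1: {d,k,s} / ∅
  B2: {k,s} / ∅
  B3: {k,s} / {d}
  B4: {s,v} / {s,v}
  B5: {j} / ∅
  B6: {j,k} / {k}

Liveness:
  B0: in=∅ out={v}
  B1: in={v} out={d,k,s,v}
  B2: in={d,v} out={d,k,s,v}
  B3: in={d,v} out={d,v}
  B4: in={k,s,v} out={k,v}
  B5: in={k,v} out={k,v}
  B6: in={k,v} out={v}

live-out(B4) = ["k", "v"]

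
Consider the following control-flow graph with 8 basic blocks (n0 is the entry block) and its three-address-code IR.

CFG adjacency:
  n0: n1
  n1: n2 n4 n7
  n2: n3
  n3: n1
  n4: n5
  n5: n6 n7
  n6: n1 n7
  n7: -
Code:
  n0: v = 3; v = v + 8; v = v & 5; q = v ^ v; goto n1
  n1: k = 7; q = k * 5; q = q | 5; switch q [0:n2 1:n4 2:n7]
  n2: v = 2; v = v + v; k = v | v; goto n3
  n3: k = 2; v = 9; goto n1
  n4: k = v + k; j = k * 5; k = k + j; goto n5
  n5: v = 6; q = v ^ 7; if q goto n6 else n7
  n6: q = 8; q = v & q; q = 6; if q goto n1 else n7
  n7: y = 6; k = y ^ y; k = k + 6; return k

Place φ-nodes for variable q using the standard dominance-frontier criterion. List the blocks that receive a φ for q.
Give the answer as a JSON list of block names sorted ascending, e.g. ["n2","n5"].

Answer: ["n1", "n7"]

Analysis:
idom tree: n1←n0 n2←n1 n3←n2 n4←n1 n5←n4 n6←n5 n7←n1
Dom at joins:
  n1: preds {n0,n3,n6}: {n0} ∩ {n0,n1,n2,n3} ∩ {n0,n1,n4,n5,n6} = {n0}; idom=n0
  n7: preds {n1,n5,n6}: {n0,n1} ∩ {n0,n1,n4,n5} ∩ {n0,n1,n4,n5,n6} = {n0,n1}; idom=n1

DF derivation:
  n1←n0: walk · to n0
  n1←n3: walk n3→n2→n1 to n0
  n1←n6: walk n6→n5→n4→n1 to n0
  n7←n1: walk · to n1
  n7←n5: walk n5→n4 to n1
  n7←n6: walk n6→n5→n4 to n1
  n0: DF=∅
  n1: DF={n1}
  n2: DF={n1}
  n3: DF={n1}
  n4: DF={n1,n7}
  n5: DF={n1,n7}
  n6: DF={n1,n7}
  n7: DF=∅

φ for q: defs {n0,n1,n5,n6}
  DF⁺ = {n1,n7}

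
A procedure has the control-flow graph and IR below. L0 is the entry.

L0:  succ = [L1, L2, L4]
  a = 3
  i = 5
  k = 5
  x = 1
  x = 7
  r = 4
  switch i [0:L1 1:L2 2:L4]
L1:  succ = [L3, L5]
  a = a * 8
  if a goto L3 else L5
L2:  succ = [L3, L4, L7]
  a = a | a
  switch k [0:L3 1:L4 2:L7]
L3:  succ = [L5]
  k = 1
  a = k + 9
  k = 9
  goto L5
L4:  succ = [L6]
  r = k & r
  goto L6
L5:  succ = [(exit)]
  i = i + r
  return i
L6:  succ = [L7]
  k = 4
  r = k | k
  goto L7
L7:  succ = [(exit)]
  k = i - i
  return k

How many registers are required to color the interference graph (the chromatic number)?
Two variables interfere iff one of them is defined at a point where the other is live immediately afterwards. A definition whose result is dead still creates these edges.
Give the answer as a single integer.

Block summaries:
  L0: def={a,i,k,r,x} ue=∅
  L1: def={a} ue={a}
  L2: def={a} ue={a,k}
  L3: def={a,k} ue=∅
  L4: def={r} ue={k,r}
  L5: def={i} ue={i,r}
  L6: def={k,r} ue=∅
  L7: def={k} ue={i}

Liveness:
  L0 li=∅ lo={a,i,k,r}
  L1 li={a,i,r} lo={i,r}
  L2 li={a,i,k,r} lo={i,k,r}
  L3 li={i,r} lo={i,r}
  L4 li={i,k,r} lo={i}
  L5 li={i,r} lo=∅
  L6 li={i} lo={i}
  L7 li={i} lo=∅

Conflict graph:
  a: {i,k,r,x}
  i: {a,k,r,x}
  k: {a,i,r,x}
  r: {a,i,k}
  x: {a,i,k}

Registers:
  {a,i,k,r} pairwise interfere (4-clique) ⇒ χ ≥ 4
  4-colouring: c0={a}  c1={i}  c2={k}  c3={r,x}
  χ = 4

Answer: 4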